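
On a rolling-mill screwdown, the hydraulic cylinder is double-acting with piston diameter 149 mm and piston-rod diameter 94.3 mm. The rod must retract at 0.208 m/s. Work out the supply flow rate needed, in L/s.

Rod-side annular area A_ann = π/4 × (149² − 94.3²) = 10450 mm^2
Q = A × v

Q ≈ 2.17 L/s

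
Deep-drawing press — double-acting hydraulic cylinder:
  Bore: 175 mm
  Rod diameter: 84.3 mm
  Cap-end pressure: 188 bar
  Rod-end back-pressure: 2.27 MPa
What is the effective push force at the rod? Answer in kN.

F ≈ 410 kN

Cap-side area A_cap = π/4 × (175 mm)² = 24050 mm^2
Rod-side annular area A_ann = π/4 × (175² − 84.3²) = 18470 mm^2
Net thrust = P_cap·A_cap − P_rod·A_ann = 452.2 kN − 41.93 kN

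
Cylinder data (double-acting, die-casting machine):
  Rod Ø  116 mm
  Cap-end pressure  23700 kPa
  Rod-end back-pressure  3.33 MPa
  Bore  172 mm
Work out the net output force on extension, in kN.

Cap-side area A_cap = π/4 × (172 mm)² = 23240 mm^2
Rod-side annular area A_ann = π/4 × (172² − 116²) = 12670 mm^2
Net thrust = P_cap·A_cap − P_rod·A_ann = 550.7 kN − 42.18 kN

F ≈ 508 kN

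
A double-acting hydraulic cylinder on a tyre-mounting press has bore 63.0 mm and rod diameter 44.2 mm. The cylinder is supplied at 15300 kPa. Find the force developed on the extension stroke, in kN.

F ≈ 47.7 kN

Cap-side area A_cap = π/4 × (63.0 mm)² = 3117 mm^2
F = P × A_cap = 15300 kPa × A_cap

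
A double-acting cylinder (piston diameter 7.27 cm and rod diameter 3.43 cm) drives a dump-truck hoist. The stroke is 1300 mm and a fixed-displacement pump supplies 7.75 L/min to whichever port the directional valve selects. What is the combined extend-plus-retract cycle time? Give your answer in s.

Cap-side area A_cap = π/4 × (7.27 cm)² = 41.51 cm^2
Rod-side annular area A_ann = π/4 × (7.27² − 3.43²) = 32.27 cm^2
t_ext = A_cap·L/Q = 41.78 s
t_ret = A_ann·L/Q = 32.48 s
t_cycle = t_ext + t_ret

t ≈ 74.3 s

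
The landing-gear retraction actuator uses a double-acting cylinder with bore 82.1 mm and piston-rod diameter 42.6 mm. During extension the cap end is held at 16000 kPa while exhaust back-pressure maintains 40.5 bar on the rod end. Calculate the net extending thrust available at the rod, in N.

F ≈ 69000 N

Cap-side area A_cap = π/4 × (82.1 mm)² = 5294 mm^2
Rod-side annular area A_ann = π/4 × (82.1² − 42.6²) = 3869 mm^2
Net thrust = P_cap·A_cap − P_rod·A_ann = 84700 N − 15670 N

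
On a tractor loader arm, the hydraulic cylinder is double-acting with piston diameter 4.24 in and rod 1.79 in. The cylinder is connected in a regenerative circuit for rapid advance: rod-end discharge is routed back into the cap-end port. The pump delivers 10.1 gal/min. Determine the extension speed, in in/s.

v ≈ 15.5 in/s

In regeneration the rod-end outflow joins the pump flow into the cap end, so the net volume the pump must supply per unit advance equals the rod cross-section area.
Rod cross-section A_rod = π/4 × (1.79 in)² = 2.516 in^2
v = Q_pump / A_rod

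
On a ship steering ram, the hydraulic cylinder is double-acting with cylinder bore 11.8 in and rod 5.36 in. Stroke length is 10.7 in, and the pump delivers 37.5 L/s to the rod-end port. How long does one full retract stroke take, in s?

t ≈ 0.406 s

Rod-side annular area A_ann = π/4 × (11.8² − 5.36²) = 86.79 in^2
Swept volume V = A × L; t = V / Q = A·L / Q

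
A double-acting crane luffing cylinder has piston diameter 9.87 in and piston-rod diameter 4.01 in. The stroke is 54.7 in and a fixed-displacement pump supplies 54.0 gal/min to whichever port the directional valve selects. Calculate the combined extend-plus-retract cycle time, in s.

Cap-side area A_cap = π/4 × (9.87 in)² = 76.51 in^2
Rod-side annular area A_ann = π/4 × (9.87² − 4.01²) = 63.88 in^2
t_ext = A_cap·L/Q = 20.13 s
t_ret = A_ann·L/Q = 16.81 s
t_cycle = t_ext + t_ret

t ≈ 36.9 s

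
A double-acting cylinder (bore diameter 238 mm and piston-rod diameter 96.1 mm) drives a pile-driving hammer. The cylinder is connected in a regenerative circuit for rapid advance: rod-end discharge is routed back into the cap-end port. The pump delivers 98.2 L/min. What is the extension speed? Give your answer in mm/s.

In regeneration the rod-end outflow joins the pump flow into the cap end, so the net volume the pump must supply per unit advance equals the rod cross-section area.
Rod cross-section A_rod = π/4 × (96.1 mm)² = 7253 mm^2
v = Q_pump / A_rod

v ≈ 226 mm/s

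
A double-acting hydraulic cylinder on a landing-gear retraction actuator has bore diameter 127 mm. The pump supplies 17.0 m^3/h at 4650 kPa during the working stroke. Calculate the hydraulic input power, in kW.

W ≈ 22.0 kW

Hydraulic power = P × Q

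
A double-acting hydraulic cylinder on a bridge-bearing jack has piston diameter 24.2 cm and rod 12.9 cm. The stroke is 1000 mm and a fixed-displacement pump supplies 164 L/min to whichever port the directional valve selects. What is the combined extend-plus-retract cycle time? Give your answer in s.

t ≈ 28.9 s

Cap-side area A_cap = π/4 × (24.2 cm)² = 460.0 cm^2
Rod-side annular area A_ann = π/4 × (24.2² − 12.9²) = 329.3 cm^2
t_ext = A_cap·L/Q = 16.83 s
t_ret = A_ann·L/Q = 12.05 s
t_cycle = t_ext + t_ret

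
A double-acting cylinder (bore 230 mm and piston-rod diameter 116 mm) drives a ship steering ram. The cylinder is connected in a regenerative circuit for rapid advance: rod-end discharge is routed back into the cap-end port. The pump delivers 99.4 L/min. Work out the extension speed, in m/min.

v ≈ 9.41 m/min

In regeneration the rod-end outflow joins the pump flow into the cap end, so the net volume the pump must supply per unit advance equals the rod cross-section area.
Rod cross-section A_rod = π/4 × (116 mm)² = 10570 mm^2
v = Q_pump / A_rod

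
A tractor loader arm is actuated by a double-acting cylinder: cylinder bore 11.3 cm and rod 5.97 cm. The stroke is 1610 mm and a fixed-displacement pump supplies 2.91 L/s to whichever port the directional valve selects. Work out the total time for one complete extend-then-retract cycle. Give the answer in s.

t ≈ 9.55 s

Cap-side area A_cap = π/4 × (11.3 cm)² = 100.3 cm^2
Rod-side annular area A_ann = π/4 × (11.3² − 5.97²) = 72.30 cm^2
t_ext = A_cap·L/Q = 5.549 s
t_ret = A_ann·L/Q = 4.000 s
t_cycle = t_ext + t_ret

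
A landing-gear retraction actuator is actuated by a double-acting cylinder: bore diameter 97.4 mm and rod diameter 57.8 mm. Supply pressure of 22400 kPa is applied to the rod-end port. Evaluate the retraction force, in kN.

Rod-side annular area A_ann = π/4 × (97.4² − 57.8²) = 4827 mm^2
On retraction the pressure acts on the annular area (bore minus rod).
F = P × A_ann

F ≈ 108 kN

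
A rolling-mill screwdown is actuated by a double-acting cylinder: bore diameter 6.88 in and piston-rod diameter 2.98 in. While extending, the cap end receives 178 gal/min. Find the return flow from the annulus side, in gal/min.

Cap-side area A_cap = π/4 × (6.88 in)² = 37.18 in^2
Rod-side annular area A_ann = π/4 × (6.88² − 2.98²) = 30.20 in^2
Piston speed v = Q_in/A_cap; rod-end outflow Q_out = v × A_ann = Q_in × A_ann/A_cap.

Q_out ≈ 145 gal/min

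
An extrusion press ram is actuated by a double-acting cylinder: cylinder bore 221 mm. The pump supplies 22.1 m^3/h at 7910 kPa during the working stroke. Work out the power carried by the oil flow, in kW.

W ≈ 48.6 kW

Hydraulic power = P × Q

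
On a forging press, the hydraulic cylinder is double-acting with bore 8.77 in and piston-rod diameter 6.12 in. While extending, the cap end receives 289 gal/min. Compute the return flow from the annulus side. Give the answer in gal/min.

Cap-side area A_cap = π/4 × (8.77 in)² = 60.41 in^2
Rod-side annular area A_ann = π/4 × (8.77² − 6.12²) = 30.99 in^2
Piston speed v = Q_in/A_cap; rod-end outflow Q_out = v × A_ann = Q_in × A_ann/A_cap.

Q_out ≈ 148 gal/min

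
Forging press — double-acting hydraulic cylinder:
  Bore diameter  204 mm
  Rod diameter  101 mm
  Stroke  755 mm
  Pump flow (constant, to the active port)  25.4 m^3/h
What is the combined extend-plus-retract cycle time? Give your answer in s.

t ≈ 6.14 s

Cap-side area A_cap = π/4 × (204 mm)² = 32690 mm^2
Rod-side annular area A_ann = π/4 × (204² − 101²) = 24670 mm^2
t_ext = A_cap·L/Q = 3.498 s
t_ret = A_ann·L/Q = 2.640 s
t_cycle = t_ext + t_ret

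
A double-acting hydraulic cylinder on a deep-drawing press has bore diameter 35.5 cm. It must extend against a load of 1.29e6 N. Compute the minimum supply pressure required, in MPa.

P ≈ 13.0 MPa

Cap-side area A_cap = π/4 × (35.5 cm)² = 989.8 cm^2
P = F / A = 1.29e6 N / A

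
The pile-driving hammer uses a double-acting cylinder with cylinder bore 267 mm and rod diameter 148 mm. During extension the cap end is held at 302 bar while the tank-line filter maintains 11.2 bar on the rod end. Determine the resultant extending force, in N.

Cap-side area A_cap = π/4 × (267 mm)² = 55990 mm^2
Rod-side annular area A_ann = π/4 × (267² − 148²) = 38790 mm^2
Net thrust = P_cap·A_cap − P_rod·A_ann = 1.691e6 N − 43440 N

F ≈ 1.65e6 N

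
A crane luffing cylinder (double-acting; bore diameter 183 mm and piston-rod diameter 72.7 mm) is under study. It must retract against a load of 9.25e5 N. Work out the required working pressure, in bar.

P ≈ 418 bar

Rod-side annular area A_ann = π/4 × (183² − 72.7²) = 22150 mm^2
Retraction: pressure acts on the annular area.
P = F / A = 9.25e5 N / A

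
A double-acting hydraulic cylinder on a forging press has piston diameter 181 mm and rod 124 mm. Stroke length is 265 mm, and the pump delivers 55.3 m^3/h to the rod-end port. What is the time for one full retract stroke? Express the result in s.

t ≈ 0.236 s

Rod-side annular area A_ann = π/4 × (181² − 124²) = 13650 mm^2
Swept volume V = A × L; t = V / Q = A·L / Q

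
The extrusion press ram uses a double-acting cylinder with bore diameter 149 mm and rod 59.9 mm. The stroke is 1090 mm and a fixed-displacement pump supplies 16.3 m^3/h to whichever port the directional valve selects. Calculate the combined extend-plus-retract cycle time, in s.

t ≈ 7.72 s

Cap-side area A_cap = π/4 × (149 mm)² = 17440 mm^2
Rod-side annular area A_ann = π/4 × (149² − 59.9²) = 14620 mm^2
t_ext = A_cap·L/Q = 4.198 s
t_ret = A_ann·L/Q = 3.519 s
t_cycle = t_ext + t_ret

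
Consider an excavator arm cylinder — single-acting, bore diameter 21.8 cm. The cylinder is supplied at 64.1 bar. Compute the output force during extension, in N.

F ≈ 2.39e5 N

Cap-side area A_cap = π/4 × (21.8 cm)² = 373.3 cm^2
F = P × A_cap = 64.1 bar × A_cap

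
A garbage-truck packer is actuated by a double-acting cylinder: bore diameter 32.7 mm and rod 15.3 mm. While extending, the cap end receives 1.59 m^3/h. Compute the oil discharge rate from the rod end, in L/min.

Q_out ≈ 20.7 L/min

Cap-side area A_cap = π/4 × (32.7 mm)² = 839.8 mm^2
Rod-side annular area A_ann = π/4 × (32.7² − 15.3²) = 656.0 mm^2
Piston speed v = Q_in/A_cap; rod-end outflow Q_out = v × A_ann = Q_in × A_ann/A_cap.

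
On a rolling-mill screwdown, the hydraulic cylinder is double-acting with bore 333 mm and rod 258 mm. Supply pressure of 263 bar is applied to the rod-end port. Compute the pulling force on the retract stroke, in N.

Rod-side annular area A_ann = π/4 × (333² − 258²) = 34810 mm^2
On retraction the pressure acts on the annular area (bore minus rod).
F = P × A_ann

F ≈ 9.16e5 N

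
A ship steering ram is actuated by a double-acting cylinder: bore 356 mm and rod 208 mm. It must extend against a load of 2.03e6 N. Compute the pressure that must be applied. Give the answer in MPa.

Cap-side area A_cap = π/4 × (356 mm)² = 99540 mm^2
P = F / A = 2.03e6 N / A

P ≈ 20.4 MPa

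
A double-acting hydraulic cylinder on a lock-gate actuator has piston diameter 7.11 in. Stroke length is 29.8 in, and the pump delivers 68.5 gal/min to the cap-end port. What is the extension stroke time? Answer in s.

t ≈ 4.49 s

Cap-side area A_cap = π/4 × (7.11 in)² = 39.70 in^2
Swept volume V = A × L; t = V / Q = A·L / Q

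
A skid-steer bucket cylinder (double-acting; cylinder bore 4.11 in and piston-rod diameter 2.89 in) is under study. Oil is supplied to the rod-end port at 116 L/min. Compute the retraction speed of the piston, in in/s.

Rod-side annular area A_ann = π/4 × (4.11² − 2.89²) = 6.707 in^2
Flow into the rod-end port fills the annular volume.
v = Q / A

v ≈ 17.6 in/s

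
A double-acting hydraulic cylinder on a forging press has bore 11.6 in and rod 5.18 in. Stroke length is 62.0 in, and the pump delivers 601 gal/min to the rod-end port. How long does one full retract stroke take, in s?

t ≈ 2.27 s

Rod-side annular area A_ann = π/4 × (11.6² − 5.18²) = 84.61 in^2
Swept volume V = A × L; t = V / Q = A·L / Q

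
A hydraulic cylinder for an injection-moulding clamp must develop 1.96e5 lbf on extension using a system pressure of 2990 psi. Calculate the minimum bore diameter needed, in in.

D ≈ 9.14 in

Extension force acts on the full piston face: F = P × (π/4)D².
D = √(4F / (πP)) = √(4 × 1.96e5 lbf / (π × 2990 psi))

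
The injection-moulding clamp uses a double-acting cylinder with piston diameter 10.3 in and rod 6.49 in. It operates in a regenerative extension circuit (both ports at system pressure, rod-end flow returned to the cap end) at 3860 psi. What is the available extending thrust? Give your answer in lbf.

With equal pressure on both faces, forces on the annular region cancel; the net push is pressure × rod cross-section.
Rod cross-section A_rod = π/4 × (6.49 in)² = 33.08 in^2
F = P × A_rod

F ≈ 1.28e5 lbf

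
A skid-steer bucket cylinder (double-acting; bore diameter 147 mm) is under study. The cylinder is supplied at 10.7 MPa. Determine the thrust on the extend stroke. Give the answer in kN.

Cap-side area A_cap = π/4 × (147 mm)² = 16970 mm^2
F = P × A_cap = 10.7 MPa × A_cap

F ≈ 182 kN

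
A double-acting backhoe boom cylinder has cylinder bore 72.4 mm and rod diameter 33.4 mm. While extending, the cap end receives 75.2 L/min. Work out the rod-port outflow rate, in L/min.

Q_out ≈ 59.2 L/min

Cap-side area A_cap = π/4 × (72.4 mm)² = 4117 mm^2
Rod-side annular area A_ann = π/4 × (72.4² − 33.4²) = 3241 mm^2
Piston speed v = Q_in/A_cap; rod-end outflow Q_out = v × A_ann = Q_in × A_ann/A_cap.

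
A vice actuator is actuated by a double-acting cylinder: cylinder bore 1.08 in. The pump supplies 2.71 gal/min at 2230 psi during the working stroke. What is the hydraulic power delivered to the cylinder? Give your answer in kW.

W ≈ 2.63 kW

Hydraulic power = P × Q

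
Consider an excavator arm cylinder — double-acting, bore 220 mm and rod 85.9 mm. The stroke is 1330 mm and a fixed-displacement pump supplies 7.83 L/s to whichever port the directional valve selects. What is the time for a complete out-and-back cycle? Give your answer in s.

Cap-side area A_cap = π/4 × (220 mm)² = 38010 mm^2
Rod-side annular area A_ann = π/4 × (220² − 85.9²) = 32220 mm^2
t_ext = A_cap·L/Q = 6.457 s
t_ret = A_ann·L/Q = 5.473 s
t_cycle = t_ext + t_ret

t ≈ 11.9 s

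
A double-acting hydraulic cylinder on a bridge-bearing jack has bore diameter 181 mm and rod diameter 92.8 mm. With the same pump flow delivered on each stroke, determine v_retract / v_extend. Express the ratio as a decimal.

v_ret/v_ext ≈ 1.36

Cap-side area A_cap = π/4 × (181 mm)² = 25730 mm^2
Rod-side annular area A_ann = π/4 × (181² − 92.8²) = 18970 mm^2
For equal Q, v ∝ 1/A, so v_ret/v_ext = A_cap/A_ann.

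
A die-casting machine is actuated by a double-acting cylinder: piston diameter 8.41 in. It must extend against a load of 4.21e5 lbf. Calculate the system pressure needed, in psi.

Cap-side area A_cap = π/4 × (8.41 in)² = 55.55 in^2
P = F / A = 4.21e5 lbf / A

P ≈ 7580 psi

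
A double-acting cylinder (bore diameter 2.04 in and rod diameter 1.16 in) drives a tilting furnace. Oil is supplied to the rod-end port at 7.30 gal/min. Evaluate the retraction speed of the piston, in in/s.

v ≈ 12.7 in/s

Rod-side annular area A_ann = π/4 × (2.04² − 1.16²) = 2.212 in^2
Flow into the rod-end port fills the annular volume.
v = Q / A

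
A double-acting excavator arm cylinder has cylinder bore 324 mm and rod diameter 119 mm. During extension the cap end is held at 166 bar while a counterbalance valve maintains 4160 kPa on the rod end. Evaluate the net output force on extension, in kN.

Cap-side area A_cap = π/4 × (324 mm)² = 82450 mm^2
Rod-side annular area A_ann = π/4 × (324² − 119²) = 71330 mm^2
Net thrust = P_cap·A_cap − P_rod·A_ann = 1369 kN − 296.7 kN

F ≈ 1070 kN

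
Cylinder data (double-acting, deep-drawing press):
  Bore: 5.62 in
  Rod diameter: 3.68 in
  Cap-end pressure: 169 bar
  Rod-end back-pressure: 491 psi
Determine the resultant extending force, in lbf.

Cap-side area A_cap = π/4 × (5.62 in)² = 24.81 in^2
Rod-side annular area A_ann = π/4 × (5.62² − 3.68²) = 14.17 in^2
Net thrust = P_cap·A_cap − P_rod·A_ann = 60800 lbf − 6958 lbf

F ≈ 53800 lbf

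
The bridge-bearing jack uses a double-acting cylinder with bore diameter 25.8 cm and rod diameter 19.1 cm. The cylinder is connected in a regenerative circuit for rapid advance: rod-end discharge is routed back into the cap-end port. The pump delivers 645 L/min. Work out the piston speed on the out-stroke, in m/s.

In regeneration the rod-end outflow joins the pump flow into the cap end, so the net volume the pump must supply per unit advance equals the rod cross-section area.
Rod cross-section A_rod = π/4 × (19.1 cm)² = 286.5 cm^2
v = Q_pump / A_rod

v ≈ 0.375 m/s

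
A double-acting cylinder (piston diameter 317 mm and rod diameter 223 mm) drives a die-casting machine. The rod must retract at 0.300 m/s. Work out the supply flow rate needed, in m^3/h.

Q ≈ 43.1 m^3/h

Rod-side annular area A_ann = π/4 × (317² − 223²) = 39870 mm^2
Q = A × v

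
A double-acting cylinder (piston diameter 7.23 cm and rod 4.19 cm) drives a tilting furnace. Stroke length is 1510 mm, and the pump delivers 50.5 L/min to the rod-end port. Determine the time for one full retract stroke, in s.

Rod-side annular area A_ann = π/4 × (7.23² − 4.19²) = 27.27 cm^2
Swept volume V = A × L; t = V / Q = A·L / Q

t ≈ 4.89 s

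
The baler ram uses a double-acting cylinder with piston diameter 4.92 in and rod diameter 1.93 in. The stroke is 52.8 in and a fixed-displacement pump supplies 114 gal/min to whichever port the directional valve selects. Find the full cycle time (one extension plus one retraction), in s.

t ≈ 4.22 s

Cap-side area A_cap = π/4 × (4.92 in)² = 19.01 in^2
Rod-side annular area A_ann = π/4 × (4.92² − 1.93²) = 16.09 in^2
t_ext = A_cap·L/Q = 2.287 s
t_ret = A_ann·L/Q = 1.935 s
t_cycle = t_ext + t_ret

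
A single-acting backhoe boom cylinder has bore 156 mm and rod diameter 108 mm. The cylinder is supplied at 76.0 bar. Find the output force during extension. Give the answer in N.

Cap-side area A_cap = π/4 × (156 mm)² = 19110 mm^2
F = P × A_cap = 76.0 bar × A_cap

F ≈ 1.45e5 N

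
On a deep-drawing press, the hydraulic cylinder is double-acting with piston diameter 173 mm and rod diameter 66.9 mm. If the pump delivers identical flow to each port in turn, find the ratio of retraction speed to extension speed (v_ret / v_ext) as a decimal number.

v_ret/v_ext ≈ 1.18

Cap-side area A_cap = π/4 × (173 mm)² = 23510 mm^2
Rod-side annular area A_ann = π/4 × (173² − 66.9²) = 19990 mm^2
For equal Q, v ∝ 1/A, so v_ret/v_ext = A_cap/A_ann.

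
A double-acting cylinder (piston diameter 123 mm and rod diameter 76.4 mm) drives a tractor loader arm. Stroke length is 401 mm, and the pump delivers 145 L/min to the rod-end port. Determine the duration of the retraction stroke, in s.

Rod-side annular area A_ann = π/4 × (123² − 76.4²) = 7298 mm^2
Swept volume V = A × L; t = V / Q = A·L / Q

t ≈ 1.21 s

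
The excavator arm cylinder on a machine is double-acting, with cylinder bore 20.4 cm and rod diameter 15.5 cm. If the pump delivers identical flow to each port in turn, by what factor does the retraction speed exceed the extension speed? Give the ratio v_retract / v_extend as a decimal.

Cap-side area A_cap = π/4 × (20.4 cm)² = 326.9 cm^2
Rod-side annular area A_ann = π/4 × (20.4² − 15.5²) = 138.2 cm^2
For equal Q, v ∝ 1/A, so v_ret/v_ext = A_cap/A_ann.

v_ret/v_ext ≈ 2.37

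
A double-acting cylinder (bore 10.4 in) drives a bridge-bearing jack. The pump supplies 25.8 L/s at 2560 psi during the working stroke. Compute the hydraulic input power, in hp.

Hydraulic power = P × Q

W ≈ 611 hp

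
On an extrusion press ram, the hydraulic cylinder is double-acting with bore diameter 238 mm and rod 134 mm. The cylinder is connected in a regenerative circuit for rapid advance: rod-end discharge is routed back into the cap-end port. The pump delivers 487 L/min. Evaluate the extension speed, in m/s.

In regeneration the rod-end outflow joins the pump flow into the cap end, so the net volume the pump must supply per unit advance equals the rod cross-section area.
Rod cross-section A_rod = π/4 × (134 mm)² = 14100 mm^2
v = Q_pump / A_rod

v ≈ 0.576 m/s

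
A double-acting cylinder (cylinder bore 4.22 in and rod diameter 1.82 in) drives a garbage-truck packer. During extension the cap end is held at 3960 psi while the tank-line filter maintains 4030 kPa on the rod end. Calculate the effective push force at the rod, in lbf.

Cap-side area A_cap = π/4 × (4.22 in)² = 13.99 in^2
Rod-side annular area A_ann = π/4 × (4.22² − 1.82²) = 11.39 in^2
Net thrust = P_cap·A_cap − P_rod·A_ann = 55390 lbf − 6655 lbf

F ≈ 48700 lbf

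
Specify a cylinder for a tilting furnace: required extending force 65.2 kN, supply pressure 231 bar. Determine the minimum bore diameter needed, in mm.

D ≈ 59.9 mm

Extension force acts on the full piston face: F = P × (π/4)D².
D = √(4F / (πP)) = √(4 × 65.2 kN / (π × 231 bar))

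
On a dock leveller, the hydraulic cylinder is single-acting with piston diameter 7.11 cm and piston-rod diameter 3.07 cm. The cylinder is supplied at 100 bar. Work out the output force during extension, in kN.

Cap-side area A_cap = π/4 × (7.11 cm)² = 39.70 cm^2
F = P × A_cap = 100 bar × A_cap

F ≈ 39.7 kN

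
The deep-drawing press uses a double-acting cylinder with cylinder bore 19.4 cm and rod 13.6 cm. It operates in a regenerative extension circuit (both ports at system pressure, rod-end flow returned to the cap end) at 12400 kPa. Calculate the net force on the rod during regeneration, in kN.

With equal pressure on both faces, forces on the annular region cancel; the net push is pressure × rod cross-section.
Rod cross-section A_rod = π/4 × (13.6 cm)² = 145.3 cm^2
F = P × A_rod

F ≈ 180 kN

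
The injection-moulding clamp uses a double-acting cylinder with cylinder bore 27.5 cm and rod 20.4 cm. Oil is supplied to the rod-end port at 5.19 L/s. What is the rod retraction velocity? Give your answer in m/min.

v ≈ 11.7 m/min

Rod-side annular area A_ann = π/4 × (27.5² − 20.4²) = 267.1 cm^2
Flow into the rod-end port fills the annular volume.
v = Q / A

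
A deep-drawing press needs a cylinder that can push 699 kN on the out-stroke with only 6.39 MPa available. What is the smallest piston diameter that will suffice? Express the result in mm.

Extension force acts on the full piston face: F = P × (π/4)D².
D = √(4F / (πP)) = √(4 × 699 kN / (π × 6.39 MPa))

D ≈ 373 mm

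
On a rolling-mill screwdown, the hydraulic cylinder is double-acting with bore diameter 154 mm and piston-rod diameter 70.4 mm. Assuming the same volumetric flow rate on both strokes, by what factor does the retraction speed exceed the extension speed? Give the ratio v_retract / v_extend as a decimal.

v_ret/v_ext ≈ 1.26

Cap-side area A_cap = π/4 × (154 mm)² = 18630 mm^2
Rod-side annular area A_ann = π/4 × (154² − 70.4²) = 14730 mm^2
For equal Q, v ∝ 1/A, so v_ret/v_ext = A_cap/A_ann.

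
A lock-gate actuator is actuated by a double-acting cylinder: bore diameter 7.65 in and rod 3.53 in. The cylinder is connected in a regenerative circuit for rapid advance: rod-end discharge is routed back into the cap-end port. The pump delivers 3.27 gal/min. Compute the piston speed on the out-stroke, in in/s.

v ≈ 1.29 in/s

In regeneration the rod-end outflow joins the pump flow into the cap end, so the net volume the pump must supply per unit advance equals the rod cross-section area.
Rod cross-section A_rod = π/4 × (3.53 in)² = 9.787 in^2
v = Q_pump / A_rod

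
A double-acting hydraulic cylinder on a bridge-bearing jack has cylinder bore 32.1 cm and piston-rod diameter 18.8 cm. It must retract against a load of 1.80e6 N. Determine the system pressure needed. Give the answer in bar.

P ≈ 339 bar

Rod-side annular area A_ann = π/4 × (32.1² − 18.8²) = 531.7 cm^2
Retraction: pressure acts on the annular area.
P = F / A = 1.80e6 N / A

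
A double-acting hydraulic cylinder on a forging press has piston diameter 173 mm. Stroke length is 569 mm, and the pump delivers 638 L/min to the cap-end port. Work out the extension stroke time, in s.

Cap-side area A_cap = π/4 × (173 mm)² = 23510 mm^2
Swept volume V = A × L; t = V / Q = A·L / Q

t ≈ 1.26 s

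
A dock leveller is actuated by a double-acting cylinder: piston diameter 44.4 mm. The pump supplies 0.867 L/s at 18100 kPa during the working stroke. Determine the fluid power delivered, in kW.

W ≈ 15.7 kW

Hydraulic power = P × Q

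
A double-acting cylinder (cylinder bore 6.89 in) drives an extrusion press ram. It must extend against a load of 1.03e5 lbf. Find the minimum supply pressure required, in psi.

P ≈ 2760 psi

Cap-side area A_cap = π/4 × (6.89 in)² = 37.28 in^2
P = F / A = 1.03e5 lbf / A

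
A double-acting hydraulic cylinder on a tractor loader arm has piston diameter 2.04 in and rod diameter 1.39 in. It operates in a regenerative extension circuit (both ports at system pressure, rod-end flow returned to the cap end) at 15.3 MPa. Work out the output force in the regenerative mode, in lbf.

With equal pressure on both faces, forces on the annular region cancel; the net push is pressure × rod cross-section.
Rod cross-section A_rod = π/4 × (1.39 in)² = 1.517 in^2
F = P × A_rod

F ≈ 3370 lbf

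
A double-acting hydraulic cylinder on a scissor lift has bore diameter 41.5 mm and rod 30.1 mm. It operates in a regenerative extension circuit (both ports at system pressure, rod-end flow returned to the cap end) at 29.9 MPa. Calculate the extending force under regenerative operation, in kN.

F ≈ 21.3 kN

With equal pressure on both faces, forces on the annular region cancel; the net push is pressure × rod cross-section.
Rod cross-section A_rod = π/4 × (30.1 mm)² = 711.6 mm^2
F = P × A_rod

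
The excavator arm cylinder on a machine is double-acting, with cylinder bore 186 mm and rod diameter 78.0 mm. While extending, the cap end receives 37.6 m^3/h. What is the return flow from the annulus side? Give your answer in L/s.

Q_out ≈ 8.61 L/s

Cap-side area A_cap = π/4 × (186 mm)² = 27170 mm^2
Rod-side annular area A_ann = π/4 × (186² − 78.0²) = 22390 mm^2
Piston speed v = Q_in/A_cap; rod-end outflow Q_out = v × A_ann = Q_in × A_ann/A_cap.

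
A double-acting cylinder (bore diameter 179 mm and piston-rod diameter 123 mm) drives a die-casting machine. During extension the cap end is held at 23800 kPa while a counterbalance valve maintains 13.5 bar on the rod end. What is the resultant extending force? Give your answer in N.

F ≈ 5.81e5 N

Cap-side area A_cap = π/4 × (179 mm)² = 25160 mm^2
Rod-side annular area A_ann = π/4 × (179² − 123²) = 13280 mm^2
Net thrust = P_cap·A_cap − P_rod·A_ann = 5.989e5 N − 17930 N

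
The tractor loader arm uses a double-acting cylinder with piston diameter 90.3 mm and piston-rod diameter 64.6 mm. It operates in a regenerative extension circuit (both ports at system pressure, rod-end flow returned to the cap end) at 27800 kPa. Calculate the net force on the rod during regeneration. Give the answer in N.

With equal pressure on both faces, forces on the annular region cancel; the net push is pressure × rod cross-section.
Rod cross-section A_rod = π/4 × (64.6 mm)² = 3278 mm^2
F = P × A_rod

F ≈ 91100 N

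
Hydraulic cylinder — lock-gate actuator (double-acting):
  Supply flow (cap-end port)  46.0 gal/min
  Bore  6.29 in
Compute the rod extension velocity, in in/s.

v ≈ 5.70 in/s

Cap-side area A_cap = π/4 × (6.29 in)² = 31.07 in^2
v = Q / A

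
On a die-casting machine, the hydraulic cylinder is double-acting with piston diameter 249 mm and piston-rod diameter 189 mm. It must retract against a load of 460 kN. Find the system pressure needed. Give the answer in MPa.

Rod-side annular area A_ann = π/4 × (249² − 189²) = 20640 mm^2
Retraction: pressure acts on the annular area.
P = F / A = 460 kN / A

P ≈ 22.3 MPa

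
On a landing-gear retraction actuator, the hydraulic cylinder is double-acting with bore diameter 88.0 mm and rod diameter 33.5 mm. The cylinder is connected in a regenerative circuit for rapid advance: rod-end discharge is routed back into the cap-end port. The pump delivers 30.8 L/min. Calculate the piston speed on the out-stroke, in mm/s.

In regeneration the rod-end outflow joins the pump flow into the cap end, so the net volume the pump must supply per unit advance equals the rod cross-section area.
Rod cross-section A_rod = π/4 × (33.5 mm)² = 881.4 mm^2
v = Q_pump / A_rod

v ≈ 582 mm/s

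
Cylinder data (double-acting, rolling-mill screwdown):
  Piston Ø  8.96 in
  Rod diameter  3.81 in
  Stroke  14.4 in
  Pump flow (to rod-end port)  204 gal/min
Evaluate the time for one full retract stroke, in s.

Rod-side annular area A_ann = π/4 × (8.96² − 3.81²) = 51.65 in^2
Swept volume V = A × L; t = V / Q = A·L / Q

t ≈ 0.947 s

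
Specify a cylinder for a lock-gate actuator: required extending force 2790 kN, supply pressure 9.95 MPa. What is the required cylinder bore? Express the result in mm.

D ≈ 598 mm

Extension force acts on the full piston face: F = P × (π/4)D².
D = √(4F / (πP)) = √(4 × 2790 kN / (π × 9.95 MPa))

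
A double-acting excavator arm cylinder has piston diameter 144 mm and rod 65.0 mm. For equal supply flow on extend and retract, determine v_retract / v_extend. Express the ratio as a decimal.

v_ret/v_ext ≈ 1.26

Cap-side area A_cap = π/4 × (144 mm)² = 16290 mm^2
Rod-side annular area A_ann = π/4 × (144² − 65.0²) = 12970 mm^2
For equal Q, v ∝ 1/A, so v_ret/v_ext = A_cap/A_ann.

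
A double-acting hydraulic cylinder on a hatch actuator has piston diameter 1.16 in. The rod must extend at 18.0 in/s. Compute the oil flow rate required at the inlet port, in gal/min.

Q ≈ 4.94 gal/min

Cap-side area A_cap = π/4 × (1.16 in)² = 1.057 in^2
Q = A × v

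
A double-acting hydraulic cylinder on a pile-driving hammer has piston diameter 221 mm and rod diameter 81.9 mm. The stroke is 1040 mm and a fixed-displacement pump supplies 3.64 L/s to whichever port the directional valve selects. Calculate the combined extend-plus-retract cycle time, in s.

t ≈ 20.4 s

Cap-side area A_cap = π/4 × (221 mm)² = 38360 mm^2
Rod-side annular area A_ann = π/4 × (221² − 81.9²) = 33090 mm^2
t_ext = A_cap·L/Q = 10.96 s
t_ret = A_ann·L/Q = 9.455 s
t_cycle = t_ext + t_ret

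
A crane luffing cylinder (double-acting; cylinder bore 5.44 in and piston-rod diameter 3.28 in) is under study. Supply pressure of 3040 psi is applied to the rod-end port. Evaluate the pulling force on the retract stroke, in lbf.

Rod-side annular area A_ann = π/4 × (5.44² − 3.28²) = 14.79 in^2
On retraction the pressure acts on the annular area (bore minus rod).
F = P × A_ann

F ≈ 45000 lbf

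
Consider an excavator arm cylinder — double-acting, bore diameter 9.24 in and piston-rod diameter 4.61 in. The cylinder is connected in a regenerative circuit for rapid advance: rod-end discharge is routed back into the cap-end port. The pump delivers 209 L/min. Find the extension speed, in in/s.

v ≈ 12.7 in/s

In regeneration the rod-end outflow joins the pump flow into the cap end, so the net volume the pump must supply per unit advance equals the rod cross-section area.
Rod cross-section A_rod = π/4 × (4.61 in)² = 16.69 in^2
v = Q_pump / A_rod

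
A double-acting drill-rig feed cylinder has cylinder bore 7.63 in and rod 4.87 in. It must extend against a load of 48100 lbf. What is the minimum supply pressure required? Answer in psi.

P ≈ 1050 psi

Cap-side area A_cap = π/4 × (7.63 in)² = 45.72 in^2
P = F / A = 48100 lbf / A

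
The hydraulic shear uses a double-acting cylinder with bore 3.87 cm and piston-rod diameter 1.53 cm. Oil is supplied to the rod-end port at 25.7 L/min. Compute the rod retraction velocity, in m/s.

v ≈ 0.432 m/s

Rod-side annular area A_ann = π/4 × (3.87² − 1.53²) = 9.924 cm^2
Flow into the rod-end port fills the annular volume.
v = Q / A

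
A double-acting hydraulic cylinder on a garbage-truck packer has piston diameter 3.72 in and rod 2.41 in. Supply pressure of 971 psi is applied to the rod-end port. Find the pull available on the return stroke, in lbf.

Rod-side annular area A_ann = π/4 × (3.72² − 2.41²) = 6.307 in^2
On retraction the pressure acts on the annular area (bore minus rod).
F = P × A_ann

F ≈ 6120 lbf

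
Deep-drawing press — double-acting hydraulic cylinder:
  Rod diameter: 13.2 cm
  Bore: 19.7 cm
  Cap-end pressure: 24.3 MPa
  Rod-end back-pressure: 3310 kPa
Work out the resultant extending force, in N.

Cap-side area A_cap = π/4 × (19.7 cm)² = 304.8 cm^2
Rod-side annular area A_ann = π/4 × (19.7² − 13.2²) = 168.0 cm^2
Net thrust = P_cap·A_cap − P_rod·A_ann = 7.407e5 N − 55590 N

F ≈ 6.85e5 N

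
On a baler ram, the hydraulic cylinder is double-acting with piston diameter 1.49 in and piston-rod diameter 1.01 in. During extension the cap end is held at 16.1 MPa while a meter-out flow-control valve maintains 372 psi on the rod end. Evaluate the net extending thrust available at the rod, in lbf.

F ≈ 3720 lbf

Cap-side area A_cap = π/4 × (1.49 in)² = 1.744 in^2
Rod-side annular area A_ann = π/4 × (1.49² − 1.01²) = 0.9425 in^2
Net thrust = P_cap·A_cap − P_rod·A_ann = 4072 lbf − 350.6 lbf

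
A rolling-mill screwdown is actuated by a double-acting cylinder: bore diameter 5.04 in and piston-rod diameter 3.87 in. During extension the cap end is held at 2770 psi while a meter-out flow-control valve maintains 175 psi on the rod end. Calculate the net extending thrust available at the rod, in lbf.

F ≈ 53800 lbf

Cap-side area A_cap = π/4 × (5.04 in)² = 19.95 in^2
Rod-side annular area A_ann = π/4 × (5.04² − 3.87²) = 8.188 in^2
Net thrust = P_cap·A_cap − P_rod·A_ann = 55260 lbf − 1433 lbf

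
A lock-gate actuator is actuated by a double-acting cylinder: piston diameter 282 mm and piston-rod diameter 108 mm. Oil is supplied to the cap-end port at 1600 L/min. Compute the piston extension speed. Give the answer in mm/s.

Cap-side area A_cap = π/4 × (282 mm)² = 62460 mm^2
v = Q / A

v ≈ 427 mm/s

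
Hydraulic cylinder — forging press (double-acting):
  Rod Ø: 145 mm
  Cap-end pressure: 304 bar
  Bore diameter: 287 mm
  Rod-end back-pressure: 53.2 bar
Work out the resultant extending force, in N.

Cap-side area A_cap = π/4 × (287 mm)² = 64690 mm^2
Rod-side annular area A_ann = π/4 × (287² − 145²) = 48180 mm^2
Net thrust = P_cap·A_cap − P_rod·A_ann = 1.967e6 N − 2.563e5 N

F ≈ 1.71e6 N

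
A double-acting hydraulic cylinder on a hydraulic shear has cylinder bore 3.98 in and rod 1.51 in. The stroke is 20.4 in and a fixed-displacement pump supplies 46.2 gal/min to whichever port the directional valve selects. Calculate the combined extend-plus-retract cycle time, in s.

t ≈ 2.65 s

Cap-side area A_cap = π/4 × (3.98 in)² = 12.44 in^2
Rod-side annular area A_ann = π/4 × (3.98² − 1.51²) = 10.65 in^2
t_ext = A_cap·L/Q = 1.427 s
t_ret = A_ann·L/Q = 1.221 s
t_cycle = t_ext + t_ret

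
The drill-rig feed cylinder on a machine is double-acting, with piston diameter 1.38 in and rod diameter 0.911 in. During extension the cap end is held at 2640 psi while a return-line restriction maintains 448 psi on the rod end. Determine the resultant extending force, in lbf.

Cap-side area A_cap = π/4 × (1.38 in)² = 1.496 in^2
Rod-side annular area A_ann = π/4 × (1.38² − 0.911²) = 0.8439 in^2
Net thrust = P_cap·A_cap − P_rod·A_ann = 3949 lbf − 378.1 lbf

F ≈ 3570 lbf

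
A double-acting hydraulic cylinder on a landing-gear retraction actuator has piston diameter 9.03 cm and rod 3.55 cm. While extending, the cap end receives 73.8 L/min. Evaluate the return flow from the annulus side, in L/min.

Cap-side area A_cap = π/4 × (9.03 cm)² = 64.04 cm^2
Rod-side annular area A_ann = π/4 × (9.03² − 3.55²) = 54.14 cm^2
Piston speed v = Q_in/A_cap; rod-end outflow Q_out = v × A_ann = Q_in × A_ann/A_cap.

Q_out ≈ 62.4 L/min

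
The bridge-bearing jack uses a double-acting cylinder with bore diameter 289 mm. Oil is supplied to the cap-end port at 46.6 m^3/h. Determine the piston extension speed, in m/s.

Cap-side area A_cap = π/4 × (289 mm)² = 65600 mm^2
v = Q / A

v ≈ 0.197 m/s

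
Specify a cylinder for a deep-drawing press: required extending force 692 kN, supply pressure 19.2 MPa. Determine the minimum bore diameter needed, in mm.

Extension force acts on the full piston face: F = P × (π/4)D².
D = √(4F / (πP)) = √(4 × 692 kN / (π × 19.2 MPa))

D ≈ 214 mm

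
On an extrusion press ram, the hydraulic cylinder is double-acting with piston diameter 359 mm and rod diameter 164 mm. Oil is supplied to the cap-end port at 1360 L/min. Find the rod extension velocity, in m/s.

Cap-side area A_cap = π/4 × (359 mm)² = 1.012e5 mm^2
v = Q / A

v ≈ 0.224 m/s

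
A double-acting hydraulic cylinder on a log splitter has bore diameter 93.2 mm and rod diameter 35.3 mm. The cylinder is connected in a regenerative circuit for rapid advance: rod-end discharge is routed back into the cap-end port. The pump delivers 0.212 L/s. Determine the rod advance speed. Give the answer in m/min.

v ≈ 13.0 m/min

In regeneration the rod-end outflow joins the pump flow into the cap end, so the net volume the pump must supply per unit advance equals the rod cross-section area.
Rod cross-section A_rod = π/4 × (35.3 mm)² = 978.7 mm^2
v = Q_pump / A_rod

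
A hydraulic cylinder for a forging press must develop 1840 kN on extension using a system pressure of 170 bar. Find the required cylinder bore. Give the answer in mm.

D ≈ 371 mm

Extension force acts on the full piston face: F = P × (π/4)D².
D = √(4F / (πP)) = √(4 × 1840 kN / (π × 170 bar))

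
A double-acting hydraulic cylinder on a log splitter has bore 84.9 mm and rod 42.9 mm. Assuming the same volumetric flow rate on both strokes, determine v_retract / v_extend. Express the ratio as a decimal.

Cap-side area A_cap = π/4 × (84.9 mm)² = 5661 mm^2
Rod-side annular area A_ann = π/4 × (84.9² − 42.9²) = 4216 mm^2
For equal Q, v ∝ 1/A, so v_ret/v_ext = A_cap/A_ann.

v_ret/v_ext ≈ 1.34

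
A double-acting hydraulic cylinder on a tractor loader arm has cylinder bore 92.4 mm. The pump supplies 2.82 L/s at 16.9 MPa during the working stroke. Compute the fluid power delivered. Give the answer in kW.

Hydraulic power = P × Q

W ≈ 47.7 kW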